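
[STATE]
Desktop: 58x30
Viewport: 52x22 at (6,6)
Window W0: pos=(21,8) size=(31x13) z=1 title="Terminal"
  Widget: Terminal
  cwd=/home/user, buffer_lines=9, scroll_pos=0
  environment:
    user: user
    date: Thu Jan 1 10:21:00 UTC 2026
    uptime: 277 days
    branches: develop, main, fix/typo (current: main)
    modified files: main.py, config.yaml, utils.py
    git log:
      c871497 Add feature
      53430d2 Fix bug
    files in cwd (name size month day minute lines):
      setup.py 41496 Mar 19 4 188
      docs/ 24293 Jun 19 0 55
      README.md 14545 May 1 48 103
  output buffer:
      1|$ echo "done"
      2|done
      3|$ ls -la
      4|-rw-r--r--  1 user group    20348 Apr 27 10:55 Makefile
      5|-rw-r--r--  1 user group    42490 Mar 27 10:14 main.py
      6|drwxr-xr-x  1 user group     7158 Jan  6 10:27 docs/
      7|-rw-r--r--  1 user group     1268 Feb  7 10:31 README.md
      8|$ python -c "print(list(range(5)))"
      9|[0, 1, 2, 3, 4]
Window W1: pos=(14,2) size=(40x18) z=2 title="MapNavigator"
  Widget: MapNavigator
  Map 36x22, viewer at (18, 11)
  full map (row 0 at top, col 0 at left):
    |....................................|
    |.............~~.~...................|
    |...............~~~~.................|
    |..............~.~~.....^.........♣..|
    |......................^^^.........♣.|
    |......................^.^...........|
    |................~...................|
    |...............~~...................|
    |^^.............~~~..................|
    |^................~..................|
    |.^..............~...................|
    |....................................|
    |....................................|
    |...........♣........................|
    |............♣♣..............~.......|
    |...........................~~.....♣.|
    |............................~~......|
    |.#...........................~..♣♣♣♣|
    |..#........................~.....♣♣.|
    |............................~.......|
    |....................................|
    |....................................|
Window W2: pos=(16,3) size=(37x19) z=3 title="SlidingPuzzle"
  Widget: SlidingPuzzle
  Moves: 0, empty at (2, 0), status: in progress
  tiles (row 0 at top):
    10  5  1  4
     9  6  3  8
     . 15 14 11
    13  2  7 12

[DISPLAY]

        ┃ ┃┌────┬────┬────┬────┐              ┃┃    
        ┃ ┃│ 10 │  5 │  1 │  4 │              ┃┃    
        ┃ ┃├────┼────┼────┼────┤              ┃┃    
        ┃ ┃│  9 │  6 │  3 │  8 │              ┃┃    
        ┃ ┃├────┼────┼────┼────┤              ┃┃    
        ┃ ┃│    │ 15 │ 14 │ 11 │              ┃┃    
        ┃ ┃├────┼────┼────┼────┤              ┃┃    
        ┃ ┃│ 13 │  2 │  7 │ 12 │              ┃┃    
        ┃ ┃└────┴────┴────┴────┘              ┃┃    
        ┃ ┃Moves: 0                           ┃┃    
        ┃ ┃                                   ┃┃    
        ┃ ┃                                   ┃┃    
        ┃ ┃                                   ┃┃    
        ┗━┃                                   ┃┛    
          ┃                                   ┃     
          ┗━━━━━━━━━━━━━━━━━━━━━━━━━━━━━━━━━━━┛     
                                                    
                                                    
                                                    
                                                    
                                                    
                                                    


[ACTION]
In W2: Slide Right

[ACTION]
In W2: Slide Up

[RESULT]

        ┃ ┃┌────┬────┬────┬────┐              ┃┃    
        ┃ ┃│ 10 │  5 │  1 │  4 │              ┃┃    
        ┃ ┃├────┼────┼────┼────┤              ┃┃    
        ┃ ┃│  9 │  6 │  3 │  8 │              ┃┃    
        ┃ ┃├────┼────┼────┼────┤              ┃┃    
        ┃ ┃│ 13 │ 15 │ 14 │ 11 │              ┃┃    
        ┃ ┃├────┼────┼────┼────┤              ┃┃    
        ┃ ┃│    │  2 │  7 │ 12 │              ┃┃    
        ┃ ┃└────┴────┴────┴────┘              ┃┃    
        ┃ ┃Moves: 1                           ┃┃    
        ┃ ┃                                   ┃┃    
        ┃ ┃                                   ┃┃    
        ┃ ┃                                   ┃┃    
        ┗━┃                                   ┃┛    
          ┃                                   ┃     
          ┗━━━━━━━━━━━━━━━━━━━━━━━━━━━━━━━━━━━┛     
                                                    
                                                    
                                                    
                                                    
                                                    
                                                    


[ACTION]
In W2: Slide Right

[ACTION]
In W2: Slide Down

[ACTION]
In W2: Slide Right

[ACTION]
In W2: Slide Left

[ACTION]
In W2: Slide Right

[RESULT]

        ┃ ┃┌────┬────┬────┬────┐              ┃┃    
        ┃ ┃│ 10 │  5 │  1 │  4 │              ┃┃    
        ┃ ┃├────┼────┼────┼────┤              ┃┃    
        ┃ ┃│  9 │  6 │  3 │  8 │              ┃┃    
        ┃ ┃├────┼────┼────┼────┤              ┃┃    
        ┃ ┃│    │ 15 │ 14 │ 11 │              ┃┃    
        ┃ ┃├────┼────┼────┼────┤              ┃┃    
        ┃ ┃│ 13 │  2 │  7 │ 12 │              ┃┃    
        ┃ ┃└────┴────┴────┴────┘              ┃┃    
        ┃ ┃Moves: 4                           ┃┃    
        ┃ ┃                                   ┃┃    
        ┃ ┃                                   ┃┃    
        ┃ ┃                                   ┃┃    
        ┗━┃                                   ┃┛    
          ┃                                   ┃     
          ┗━━━━━━━━━━━━━━━━━━━━━━━━━━━━━━━━━━━┛     
                                                    
                                                    
                                                    
                                                    
                                                    
                                                    


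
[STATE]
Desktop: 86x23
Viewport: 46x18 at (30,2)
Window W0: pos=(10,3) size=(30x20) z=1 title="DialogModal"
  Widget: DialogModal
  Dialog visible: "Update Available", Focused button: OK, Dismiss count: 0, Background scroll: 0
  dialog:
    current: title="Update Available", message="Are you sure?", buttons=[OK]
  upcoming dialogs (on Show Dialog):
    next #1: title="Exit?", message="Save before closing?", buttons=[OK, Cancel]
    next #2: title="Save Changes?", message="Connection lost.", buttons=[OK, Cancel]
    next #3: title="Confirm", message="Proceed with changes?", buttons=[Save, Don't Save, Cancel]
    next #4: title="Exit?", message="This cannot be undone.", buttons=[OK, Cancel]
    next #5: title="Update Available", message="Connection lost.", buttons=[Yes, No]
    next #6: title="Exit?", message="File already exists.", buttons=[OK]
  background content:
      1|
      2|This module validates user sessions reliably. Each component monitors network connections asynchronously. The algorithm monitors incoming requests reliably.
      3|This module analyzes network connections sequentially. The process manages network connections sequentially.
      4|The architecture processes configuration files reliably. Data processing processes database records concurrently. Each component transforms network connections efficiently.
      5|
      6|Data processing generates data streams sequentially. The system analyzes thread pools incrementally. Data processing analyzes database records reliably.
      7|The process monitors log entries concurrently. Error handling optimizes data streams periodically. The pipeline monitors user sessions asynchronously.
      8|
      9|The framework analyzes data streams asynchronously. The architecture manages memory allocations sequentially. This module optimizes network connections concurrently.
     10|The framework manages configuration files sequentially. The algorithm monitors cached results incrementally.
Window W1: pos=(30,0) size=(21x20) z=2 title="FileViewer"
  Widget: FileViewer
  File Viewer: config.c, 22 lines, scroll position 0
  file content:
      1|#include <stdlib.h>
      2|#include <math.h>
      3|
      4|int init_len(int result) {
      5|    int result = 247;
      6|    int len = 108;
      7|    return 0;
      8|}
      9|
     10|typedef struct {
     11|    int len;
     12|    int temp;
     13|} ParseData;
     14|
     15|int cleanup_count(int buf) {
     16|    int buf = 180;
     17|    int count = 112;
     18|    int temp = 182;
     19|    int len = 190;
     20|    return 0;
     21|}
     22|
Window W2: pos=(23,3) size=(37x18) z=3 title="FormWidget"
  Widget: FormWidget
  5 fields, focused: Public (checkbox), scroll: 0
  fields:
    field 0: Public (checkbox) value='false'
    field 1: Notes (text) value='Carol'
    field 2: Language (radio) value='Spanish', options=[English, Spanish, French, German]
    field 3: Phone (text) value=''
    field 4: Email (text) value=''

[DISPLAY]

┠───────────────────┨                         
━━━━━━━━━━━━━━━━━━━━━━━━━━━━━┓                
idget                        ┃                
─────────────────────────────┨                
ic:     [ ]                  ┃                
s:      [Carol              ]┃                
uage:   ( ) English  (●) Span┃                
e:      [                   ]┃                
l:      [                   ]┃                
                             ┃                
                             ┃                
                             ┃                
                             ┃                
                             ┃                
                             ┃                
                             ┃                
                             ┃                
                             ┃                


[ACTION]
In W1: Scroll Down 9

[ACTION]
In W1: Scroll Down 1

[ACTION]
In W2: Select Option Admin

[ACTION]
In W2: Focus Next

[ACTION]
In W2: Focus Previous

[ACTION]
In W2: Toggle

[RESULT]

┠───────────────────┨                         
━━━━━━━━━━━━━━━━━━━━━━━━━━━━━┓                
idget                        ┃                
─────────────────────────────┨                
ic:     [x]                  ┃                
s:      [Carol              ]┃                
uage:   ( ) English  (●) Span┃                
e:      [                   ]┃                
l:      [                   ]┃                
                             ┃                
                             ┃                
                             ┃                
                             ┃                
                             ┃                
                             ┃                
                             ┃                
                             ┃                
                             ┃                


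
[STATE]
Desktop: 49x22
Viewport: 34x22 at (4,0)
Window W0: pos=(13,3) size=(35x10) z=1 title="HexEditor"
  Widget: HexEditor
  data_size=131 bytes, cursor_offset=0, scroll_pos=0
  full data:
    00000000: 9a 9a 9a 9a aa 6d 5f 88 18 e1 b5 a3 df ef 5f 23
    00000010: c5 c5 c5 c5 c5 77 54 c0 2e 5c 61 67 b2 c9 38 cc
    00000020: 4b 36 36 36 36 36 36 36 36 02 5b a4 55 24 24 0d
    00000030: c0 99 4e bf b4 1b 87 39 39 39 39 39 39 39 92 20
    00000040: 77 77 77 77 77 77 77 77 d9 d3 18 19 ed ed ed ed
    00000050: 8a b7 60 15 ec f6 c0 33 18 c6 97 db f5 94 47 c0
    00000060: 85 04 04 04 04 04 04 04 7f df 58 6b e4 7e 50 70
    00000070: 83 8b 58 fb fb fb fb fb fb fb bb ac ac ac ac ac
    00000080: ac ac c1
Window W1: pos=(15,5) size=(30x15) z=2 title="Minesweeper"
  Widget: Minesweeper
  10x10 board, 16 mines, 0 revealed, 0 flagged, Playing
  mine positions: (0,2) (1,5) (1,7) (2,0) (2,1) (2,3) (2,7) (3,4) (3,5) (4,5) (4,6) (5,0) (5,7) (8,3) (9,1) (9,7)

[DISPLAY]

                                  
                                  
                                  
         ┏━━━━━━━━━━━━━━━━━━━━━━━━
         ┃ HexEditor              
         ┠─┏━━━━━━━━━━━━━━━━━━━━━━
         ┃0┃ Minesweeper          
         ┃0┠──────────────────────
         ┃0┃■■■■■■■■■■            
         ┃0┃■■■■■■■■■■            
         ┃0┃■■■■■■■■■■            
         ┃0┃■■■■■■■■■■            
         ┗━┃■■■■■■■■■■            
           ┃■■■■■■■■■■            
           ┃■■■■■■■■■■            
           ┃■■■■■■■■■■            
           ┃■■■■■■■■■■            
           ┃■■■■■■■■■■            
           ┃                      
           ┗━━━━━━━━━━━━━━━━━━━━━━
                                  
                                  


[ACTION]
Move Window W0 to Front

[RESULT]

                                  
                                  
                                  
         ┏━━━━━━━━━━━━━━━━━━━━━━━━
         ┃ HexEditor              
         ┠────────────────────────
         ┃00000000  9A 9a 9a 9a aa
         ┃00000010  c5 c5 c5 c5 c5
         ┃00000020  4b 36 36 36 36
         ┃00000030  c0 99 4e bf b4
         ┃00000040  77 77 77 77 77
         ┃00000050  8a b7 60 15 ec
         ┗━━━━━━━━━━━━━━━━━━━━━━━━
           ┃■■■■■■■■■■            
           ┃■■■■■■■■■■            
           ┃■■■■■■■■■■            
           ┃■■■■■■■■■■            
           ┃■■■■■■■■■■            
           ┃                      
           ┗━━━━━━━━━━━━━━━━━━━━━━
                                  
                                  


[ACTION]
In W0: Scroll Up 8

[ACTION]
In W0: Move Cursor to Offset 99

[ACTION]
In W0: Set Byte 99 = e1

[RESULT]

                                  
                                  
                                  
         ┏━━━━━━━━━━━━━━━━━━━━━━━━
         ┃ HexEditor              
         ┠────────────────────────
         ┃00000000  9a 9a 9a 9a aa
         ┃00000010  c5 c5 c5 c5 c5
         ┃00000020  4b 36 36 36 36
         ┃00000030  c0 99 4e bf b4
         ┃00000040  77 77 77 77 77
         ┃00000050  8a b7 60 15 ec
         ┗━━━━━━━━━━━━━━━━━━━━━━━━
           ┃■■■■■■■■■■            
           ┃■■■■■■■■■■            
           ┃■■■■■■■■■■            
           ┃■■■■■■■■■■            
           ┃■■■■■■■■■■            
           ┃                      
           ┗━━━━━━━━━━━━━━━━━━━━━━
                                  
                                  


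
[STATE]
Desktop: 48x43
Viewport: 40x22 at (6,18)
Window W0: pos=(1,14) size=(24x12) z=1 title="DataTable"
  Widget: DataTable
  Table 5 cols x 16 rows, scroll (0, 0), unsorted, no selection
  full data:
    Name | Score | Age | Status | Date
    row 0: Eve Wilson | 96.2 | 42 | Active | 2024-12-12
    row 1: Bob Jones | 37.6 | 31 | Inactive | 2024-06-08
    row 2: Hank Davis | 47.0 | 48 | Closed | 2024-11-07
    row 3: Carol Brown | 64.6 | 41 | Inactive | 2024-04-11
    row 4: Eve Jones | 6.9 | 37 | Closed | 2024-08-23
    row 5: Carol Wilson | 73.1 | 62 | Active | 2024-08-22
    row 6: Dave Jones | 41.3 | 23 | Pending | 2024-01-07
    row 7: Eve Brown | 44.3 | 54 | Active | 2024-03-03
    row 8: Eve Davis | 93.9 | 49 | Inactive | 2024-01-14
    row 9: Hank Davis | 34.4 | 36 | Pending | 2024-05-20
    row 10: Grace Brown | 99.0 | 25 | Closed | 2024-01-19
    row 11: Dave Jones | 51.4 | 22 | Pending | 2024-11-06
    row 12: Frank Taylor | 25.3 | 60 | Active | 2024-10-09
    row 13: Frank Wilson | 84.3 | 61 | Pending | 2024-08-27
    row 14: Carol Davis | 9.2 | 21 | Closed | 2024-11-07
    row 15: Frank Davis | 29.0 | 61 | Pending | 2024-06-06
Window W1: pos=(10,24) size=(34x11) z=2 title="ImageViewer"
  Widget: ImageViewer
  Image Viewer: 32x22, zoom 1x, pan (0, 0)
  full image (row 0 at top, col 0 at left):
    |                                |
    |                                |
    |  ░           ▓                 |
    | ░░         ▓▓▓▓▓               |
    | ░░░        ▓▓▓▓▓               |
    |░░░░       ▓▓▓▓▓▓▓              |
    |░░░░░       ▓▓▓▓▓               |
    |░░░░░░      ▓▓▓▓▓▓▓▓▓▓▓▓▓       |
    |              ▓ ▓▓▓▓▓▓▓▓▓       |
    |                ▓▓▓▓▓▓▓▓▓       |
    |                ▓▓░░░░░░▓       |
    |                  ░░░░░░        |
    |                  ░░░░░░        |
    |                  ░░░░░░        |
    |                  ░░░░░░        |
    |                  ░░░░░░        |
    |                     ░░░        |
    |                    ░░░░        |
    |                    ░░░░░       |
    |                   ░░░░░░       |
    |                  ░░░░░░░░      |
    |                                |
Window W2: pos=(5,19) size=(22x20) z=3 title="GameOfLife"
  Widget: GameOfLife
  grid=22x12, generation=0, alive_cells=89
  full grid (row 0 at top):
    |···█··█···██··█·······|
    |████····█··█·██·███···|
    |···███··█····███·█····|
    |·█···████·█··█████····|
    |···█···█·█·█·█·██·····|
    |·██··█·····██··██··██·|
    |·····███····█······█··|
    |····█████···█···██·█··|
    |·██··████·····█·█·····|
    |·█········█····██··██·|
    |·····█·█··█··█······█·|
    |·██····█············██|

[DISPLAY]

────────┼─────┼───┃                     
━━━━━━━━━━━━━━━━━━━━┓                   
 GameOfLife         ┃                   
────────────────────┨                   
Gen: 0              ┃                   
··█··█···██··█······┃                   
███····█··█·██·███··┃━━━━━━━━━━━━━━━━┓  
··███··█····███·█···┃                ┃  
█···████·█··█████···┃────────────────┨  
··█···█·█·█·█·██····┃                ┃  
██··█·····██··██··██┃                ┃  
····███····█······█·┃                ┃  
···█████···█···██·█·┃▓               ┃  
██··████·····█·█····┃▓               ┃  
█········█····██··██┃▓▓              ┃  
····█·█··█··█······█┃▓               ┃  
██····█············█┃━━━━━━━━━━━━━━━━┛  
                    ┃                   
                    ┃                   
                    ┃                   
━━━━━━━━━━━━━━━━━━━━┛                   
                                        


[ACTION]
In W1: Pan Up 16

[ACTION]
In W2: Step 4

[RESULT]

────────┼─────┼───┃                     
━━━━━━━━━━━━━━━━━━━━┓                   
 GameOfLife         ┃                   
────────────────────┨                   
Gen: 4              ┃                   
█·····█··█··········┃                   
██···██··█······███·┃━━━━━━━━━━━━━━━━┓  
···██···███····█·█··┃                ┃  
█·····█···██········┃────────────────┨  
█·█·█·██·█········█·┃                ┃  
███·█·██·██········█┃                ┃  
·████·█···████···█··┃                ┃  
█·····█···█·██····█·┃▓               ┃  
██████············█·┃▓               ┃  
··█·················┃▓▓              ┃  
·····█············██┃▓               ┃  
·····█··············┃━━━━━━━━━━━━━━━━┛  
                    ┃                   
                    ┃                   
                    ┃                   
━━━━━━━━━━━━━━━━━━━━┛                   
                                        


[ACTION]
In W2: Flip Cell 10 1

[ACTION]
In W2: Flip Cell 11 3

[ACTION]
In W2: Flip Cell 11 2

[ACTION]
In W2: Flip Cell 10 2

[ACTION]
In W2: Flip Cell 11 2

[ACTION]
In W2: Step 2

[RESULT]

────────┼─────┼───┃                     
━━━━━━━━━━━━━━━━━━━━┓                   
 GameOfLife         ┃                   
────────────────────┨                   
Gen: 6              ┃                   
····█··█········███·┃                   
·██·█···█·······█···┃━━━━━━━━━━━━━━━━┓  
·████···█·······█·█·┃                ┃  
████··█·█··██·······┃────────────────┨  
·█·█·█·····██·······┃                ┃  
···█·█····█·█·····██┃                ┃  
············██······┃                ┃  
██····█··········█·█┃▓               ┃  
██·████··········█·█┃▓               ┃  
·····█··············┃▓▓              ┃  
███···············██┃▓               ┃  
███·················┃━━━━━━━━━━━━━━━━┛  
                    ┃                   
                    ┃                   
                    ┃                   
━━━━━━━━━━━━━━━━━━━━┛                   
                                        


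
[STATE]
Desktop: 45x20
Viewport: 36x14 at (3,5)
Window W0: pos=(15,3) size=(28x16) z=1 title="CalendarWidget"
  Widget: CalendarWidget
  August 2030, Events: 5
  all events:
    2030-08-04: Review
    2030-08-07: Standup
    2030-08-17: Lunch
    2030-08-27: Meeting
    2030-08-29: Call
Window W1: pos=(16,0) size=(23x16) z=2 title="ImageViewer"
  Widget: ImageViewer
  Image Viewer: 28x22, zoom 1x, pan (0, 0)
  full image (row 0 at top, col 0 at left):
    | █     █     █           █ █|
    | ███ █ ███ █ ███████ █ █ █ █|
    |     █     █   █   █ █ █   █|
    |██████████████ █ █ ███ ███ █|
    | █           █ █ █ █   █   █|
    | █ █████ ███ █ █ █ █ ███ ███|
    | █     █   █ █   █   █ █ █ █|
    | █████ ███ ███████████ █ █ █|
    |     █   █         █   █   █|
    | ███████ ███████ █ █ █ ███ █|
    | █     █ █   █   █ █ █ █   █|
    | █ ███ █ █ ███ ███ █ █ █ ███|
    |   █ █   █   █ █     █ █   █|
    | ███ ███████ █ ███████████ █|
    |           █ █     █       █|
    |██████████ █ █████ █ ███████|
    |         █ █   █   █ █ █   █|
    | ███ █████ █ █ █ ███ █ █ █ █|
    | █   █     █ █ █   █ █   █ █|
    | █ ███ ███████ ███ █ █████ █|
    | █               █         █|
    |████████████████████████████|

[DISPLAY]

            ┠┃     █     █   █   █ ┃
            ┃┃██████████████ █ █ ██┃
            ┃┃ █           █ █ █ █ ┃
            ┃┃ █ █████ ███ █ █ █ █ ┃
            ┃┃ █     █   █ █   █   ┃
            ┃┃ █████ ███ ██████████┃
            ┃┃     █   █         █ ┃
            ┃┃ ███████ ███████ █ █ ┃
            ┃┃ █     █ █   █   █ █ ┃
            ┃┃ █ ███ █ █ ███ ███ █ ┃
            ┃┗━━━━━━━━━━━━━━━━━━━━━┛
            ┃                       
            ┃                       
            ┗━━━━━━━━━━━━━━━━━━━━━━━


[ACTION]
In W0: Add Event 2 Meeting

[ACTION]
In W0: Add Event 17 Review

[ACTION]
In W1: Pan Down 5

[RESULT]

            ┠┃ █████ ███ ██████████┃
            ┃┃     █   █         █ ┃
            ┃┃ ███████ ███████ █ █ ┃
            ┃┃ █     █ █   █   █ █ ┃
            ┃┃ █ ███ █ █ ███ ███ █ ┃
            ┃┃   █ █   █   █ █     ┃
            ┃┃ ███ ███████ █ ██████┃
            ┃┃           █ █     █ ┃
            ┃┃██████████ █ █████ █ ┃
            ┃┃         █ █   █   █ ┃
            ┃┗━━━━━━━━━━━━━━━━━━━━━┛
            ┃                       
            ┃                       
            ┗━━━━━━━━━━━━━━━━━━━━━━━


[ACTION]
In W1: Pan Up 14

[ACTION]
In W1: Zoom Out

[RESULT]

            ┠┃     █     █   █   █ ┃
            ┃┃██████████████ █ █ ██┃
            ┃┃ █           █ █ █ █ ┃
            ┃┃ █ █████ ███ █ █ █ █ ┃
            ┃┃ █     █   █ █   █   ┃
            ┃┃ █████ ███ ██████████┃
            ┃┃     █   █         █ ┃
            ┃┃ ███████ ███████ █ █ ┃
            ┃┃ █     █ █   █   █ █ ┃
            ┃┃ █ ███ █ █ ███ ███ █ ┃
            ┃┗━━━━━━━━━━━━━━━━━━━━━┛
            ┃                       
            ┃                       
            ┗━━━━━━━━━━━━━━━━━━━━━━━


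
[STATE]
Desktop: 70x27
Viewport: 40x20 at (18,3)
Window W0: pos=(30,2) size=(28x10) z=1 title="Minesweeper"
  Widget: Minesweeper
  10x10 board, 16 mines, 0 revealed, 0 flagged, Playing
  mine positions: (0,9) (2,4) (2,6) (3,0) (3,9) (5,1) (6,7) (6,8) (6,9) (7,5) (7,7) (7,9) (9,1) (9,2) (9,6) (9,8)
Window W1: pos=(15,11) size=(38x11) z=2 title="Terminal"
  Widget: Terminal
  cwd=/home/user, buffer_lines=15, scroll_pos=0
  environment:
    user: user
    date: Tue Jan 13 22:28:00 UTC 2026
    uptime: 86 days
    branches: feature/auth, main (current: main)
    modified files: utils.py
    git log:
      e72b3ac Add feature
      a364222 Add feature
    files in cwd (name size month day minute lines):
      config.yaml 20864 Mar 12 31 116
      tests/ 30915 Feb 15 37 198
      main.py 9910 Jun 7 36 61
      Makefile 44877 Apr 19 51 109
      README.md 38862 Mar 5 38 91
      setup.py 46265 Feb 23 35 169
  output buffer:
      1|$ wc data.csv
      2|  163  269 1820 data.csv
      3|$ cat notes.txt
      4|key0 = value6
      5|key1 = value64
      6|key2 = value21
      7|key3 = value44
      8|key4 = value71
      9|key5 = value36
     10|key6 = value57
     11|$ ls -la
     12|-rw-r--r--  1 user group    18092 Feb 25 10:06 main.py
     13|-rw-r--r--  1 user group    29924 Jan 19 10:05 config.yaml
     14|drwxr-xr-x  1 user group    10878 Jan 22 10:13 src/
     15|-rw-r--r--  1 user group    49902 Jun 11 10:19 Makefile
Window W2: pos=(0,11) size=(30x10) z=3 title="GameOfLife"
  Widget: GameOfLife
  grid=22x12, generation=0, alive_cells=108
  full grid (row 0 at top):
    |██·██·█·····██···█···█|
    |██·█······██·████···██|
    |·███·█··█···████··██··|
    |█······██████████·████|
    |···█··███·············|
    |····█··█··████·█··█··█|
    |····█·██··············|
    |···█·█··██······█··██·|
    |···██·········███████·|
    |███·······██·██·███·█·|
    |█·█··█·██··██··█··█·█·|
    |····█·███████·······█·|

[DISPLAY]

            ┃ Minesweeper              ┃
            ┠──────────────────────────┨
            ┃■■■■■■■■■■                ┃
            ┃■■■■■■■■■■                ┃
            ┃■■■■■■■■■■                ┃
            ┃■■■■■■■■■■                ┃
            ┃■■■■■■■■■■                ┃
            ┃■■■■■■■■■■                ┃
━━━━━━━━━━━┓━━━━━━━━━━━━━━━━━━━━━━┓━━━━┛
           ┃                      ┃     
───────────┨──────────────────────┨     
           ┃                      ┃     
·████      ┃0 data.csv            ┃     
·····      ┃t                     ┃     
·█··█      ┃                      ┃     
·····      ┃                      ┃     
··██·      ┃                      ┃     
━━━━━━━━━━━┛                      ┃     
━━━━━━━━━━━━━━━━━━━━━━━━━━━━━━━━━━┛     
                                        


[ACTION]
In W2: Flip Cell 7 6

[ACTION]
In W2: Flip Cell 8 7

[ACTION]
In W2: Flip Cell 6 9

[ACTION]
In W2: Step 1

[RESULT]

            ┃ Minesweeper              ┃
            ┠──────────────────────────┨
            ┃■■■■■■■■■■                ┃
            ┃■■■■■■■■■■                ┃
            ┃■■■■■■■■■■                ┃
            ┃■■■■■■■■■■                ┃
            ┃■■■■■■■■■■                ┃
            ┃■■■■■■■■■■                ┃
━━━━━━━━━━━┓━━━━━━━━━━━━━━━━━━━━━━┓━━━━┛
           ┃                      ┃     
───────────┨──────────────────────┨     
           ┃                      ┃     
██·█·      ┃0 data.csv            ┃     
██··█      ┃t                     ┃     
·····      ┃                      ┃     
··██·      ┃                      ┃     
···█·      ┃                      ┃     
━━━━━━━━━━━┛                      ┃     
━━━━━━━━━━━━━━━━━━━━━━━━━━━━━━━━━━┛     
                                        


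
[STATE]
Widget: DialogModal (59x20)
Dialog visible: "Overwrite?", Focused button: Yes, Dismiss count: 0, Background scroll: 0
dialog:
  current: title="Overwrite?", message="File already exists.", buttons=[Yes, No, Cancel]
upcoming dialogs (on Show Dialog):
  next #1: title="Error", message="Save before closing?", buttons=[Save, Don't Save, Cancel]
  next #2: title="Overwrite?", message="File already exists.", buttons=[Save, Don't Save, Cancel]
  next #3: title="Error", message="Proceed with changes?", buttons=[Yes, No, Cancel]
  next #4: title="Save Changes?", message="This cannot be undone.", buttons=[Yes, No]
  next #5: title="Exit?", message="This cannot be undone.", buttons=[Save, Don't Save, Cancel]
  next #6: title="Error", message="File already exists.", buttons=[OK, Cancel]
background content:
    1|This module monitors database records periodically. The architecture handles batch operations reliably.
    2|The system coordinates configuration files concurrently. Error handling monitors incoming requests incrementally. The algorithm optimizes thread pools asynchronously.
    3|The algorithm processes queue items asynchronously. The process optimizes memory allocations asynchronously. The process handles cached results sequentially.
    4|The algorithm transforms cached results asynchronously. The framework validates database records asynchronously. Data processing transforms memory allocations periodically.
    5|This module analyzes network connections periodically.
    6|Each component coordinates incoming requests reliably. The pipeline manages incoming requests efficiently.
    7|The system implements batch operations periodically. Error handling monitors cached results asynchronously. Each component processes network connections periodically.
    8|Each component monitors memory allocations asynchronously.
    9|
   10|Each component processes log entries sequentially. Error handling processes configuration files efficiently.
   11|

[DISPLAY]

This module monitors database records periodically. The arc
The system coordinates configuration files concurrently. Er
The algorithm processes queue items asynchronously. The pro
The algorithm transforms cached results asynchronously. The
This module analyzes network connections periodically.     
Each component coordinates incoming requests reliably. The 
The system implements batch operations periodically. Error 
Each component mo┌──────────────────────┐s asynchronously. 
                 │      Overwrite?      │                  
Each component pr│ File already exists. │entially. Error ha
                 │ [Yes]  No   Cancel   │                  
                 └──────────────────────┘                  
                                                           
                                                           
                                                           
                                                           
                                                           
                                                           
                                                           
                                                           


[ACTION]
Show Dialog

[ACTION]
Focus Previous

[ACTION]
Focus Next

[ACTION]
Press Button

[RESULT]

This module monitors database records periodically. The arc
The system coordinates configuration files concurrently. Er
The algorithm processes queue items asynchronously. The pro
The algorithm transforms cached results asynchronously. The
This module analyzes network connections periodically.     
Each component coordinates incoming requests reliably. The 
The system implements batch operations periodically. Error 
Each component monitors memory allocations asynchronously. 
                                                           
Each component processes log entries sequentially. Error ha
                                                           
                                                           
                                                           
                                                           
                                                           
                                                           
                                                           
                                                           
                                                           
                                                           


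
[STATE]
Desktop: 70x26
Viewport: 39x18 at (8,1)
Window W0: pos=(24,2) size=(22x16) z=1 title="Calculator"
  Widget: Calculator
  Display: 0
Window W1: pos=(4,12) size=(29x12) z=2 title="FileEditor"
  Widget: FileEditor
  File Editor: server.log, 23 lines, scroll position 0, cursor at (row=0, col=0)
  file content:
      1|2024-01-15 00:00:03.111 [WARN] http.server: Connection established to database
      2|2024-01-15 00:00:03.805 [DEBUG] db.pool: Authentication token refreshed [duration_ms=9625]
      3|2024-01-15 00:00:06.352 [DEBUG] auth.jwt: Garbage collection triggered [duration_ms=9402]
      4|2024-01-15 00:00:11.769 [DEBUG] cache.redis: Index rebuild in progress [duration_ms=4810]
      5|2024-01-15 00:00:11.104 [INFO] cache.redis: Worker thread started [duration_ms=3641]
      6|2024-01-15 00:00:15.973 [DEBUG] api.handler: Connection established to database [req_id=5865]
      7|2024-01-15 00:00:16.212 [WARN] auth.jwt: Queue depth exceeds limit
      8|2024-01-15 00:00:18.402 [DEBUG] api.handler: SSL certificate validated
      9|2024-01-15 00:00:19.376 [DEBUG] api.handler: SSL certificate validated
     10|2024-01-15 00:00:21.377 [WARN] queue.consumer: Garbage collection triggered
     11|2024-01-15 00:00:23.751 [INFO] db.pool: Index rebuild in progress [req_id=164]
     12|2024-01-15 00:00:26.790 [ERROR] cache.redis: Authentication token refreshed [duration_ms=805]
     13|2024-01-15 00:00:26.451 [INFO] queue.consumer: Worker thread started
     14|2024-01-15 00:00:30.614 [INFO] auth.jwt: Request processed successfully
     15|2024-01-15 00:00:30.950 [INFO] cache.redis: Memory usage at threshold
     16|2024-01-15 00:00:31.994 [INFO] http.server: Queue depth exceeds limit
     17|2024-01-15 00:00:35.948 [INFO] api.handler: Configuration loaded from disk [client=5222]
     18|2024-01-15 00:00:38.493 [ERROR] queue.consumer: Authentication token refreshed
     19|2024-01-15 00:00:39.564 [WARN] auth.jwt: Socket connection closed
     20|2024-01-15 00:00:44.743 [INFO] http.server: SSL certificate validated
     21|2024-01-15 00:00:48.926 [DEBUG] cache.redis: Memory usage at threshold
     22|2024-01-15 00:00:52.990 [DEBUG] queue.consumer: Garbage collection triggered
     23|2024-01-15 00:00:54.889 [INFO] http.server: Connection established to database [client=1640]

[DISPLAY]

                                       
                ┏━━━━━━━━━━━━━━━━━━━━┓ 
                ┃ Calculator         ┃ 
                ┠────────────────────┨ 
                ┃                   0┃ 
                ┃┌───┬───┬───┬───┐   ┃ 
                ┃│ 7 │ 8 │ 9 │ ÷ │   ┃ 
                ┃├───┼───┼───┼───┤   ┃ 
                ┃│ 4 │ 5 │ 6 │ × │   ┃ 
                ┃├───┼───┼───┼───┤   ┃ 
                ┃│ 1 │ 2 │ 3 │ - │   ┃ 
━━━━━━━━━━━━━━━━━━━━━━━━┓┼───┼───┤   ┃ 
leEditor                ┃│ = │ + │   ┃ 
────────────────────────┨┼───┼───┤   ┃ 
4-01-15 00:00:03.111 [W▲┃│ MR│ M+│   ┃ 
4-01-15 00:00:03.805 [D█┃┴───┴───┘   ┃ 
4-01-15 00:00:06.352 [D░┃━━━━━━━━━━━━┛ 
4-01-15 00:00:11.769 [D░┃              


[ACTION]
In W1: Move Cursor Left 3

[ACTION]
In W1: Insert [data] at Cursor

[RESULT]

                                       
                ┏━━━━━━━━━━━━━━━━━━━━┓ 
                ┃ Calculator         ┃ 
                ┠────────────────────┨ 
                ┃                   0┃ 
                ┃┌───┬───┬───┬───┐   ┃ 
                ┃│ 7 │ 8 │ 9 │ ÷ │   ┃ 
                ┃├───┼───┼───┼───┤   ┃ 
                ┃│ 4 │ 5 │ 6 │ × │   ┃ 
                ┃├───┼───┼───┼───┤   ┃ 
                ┃│ 1 │ 2 │ 3 │ - │   ┃ 
━━━━━━━━━━━━━━━━━━━━━━━━┓┼───┼───┤   ┃ 
leEditor                ┃│ = │ + │   ┃ 
────────────────────────┨┼───┼───┤   ┃ 
a█024-01-15 00:00:03.11▲┃│ MR│ M+│   ┃ 
4-01-15 00:00:03.805 [D█┃┴───┴───┘   ┃ 
4-01-15 00:00:06.352 [D░┃━━━━━━━━━━━━┛ 
4-01-15 00:00:11.769 [D░┃              


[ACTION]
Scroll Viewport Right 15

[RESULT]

                                       
 ┏━━━━━━━━━━━━━━━━━━━━┓                
 ┃ Calculator         ┃                
 ┠────────────────────┨                
 ┃                   0┃                
 ┃┌───┬───┬───┬───┐   ┃                
 ┃│ 7 │ 8 │ 9 │ ÷ │   ┃                
 ┃├───┼───┼───┼───┤   ┃                
 ┃│ 4 │ 5 │ 6 │ × │   ┃                
 ┃├───┼───┼───┼───┤   ┃                
 ┃│ 1 │ 2 │ 3 │ - │   ┃                
━━━━━━━━━┓┼───┼───┤   ┃                
         ┃│ = │ + │   ┃                
─────────┨┼───┼───┤   ┃                
00:03.11▲┃│ MR│ M+│   ┃                
3.805 [D█┃┴───┴───┘   ┃                
6.352 [D░┃━━━━━━━━━━━━┛                
1.769 [D░┃                             
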